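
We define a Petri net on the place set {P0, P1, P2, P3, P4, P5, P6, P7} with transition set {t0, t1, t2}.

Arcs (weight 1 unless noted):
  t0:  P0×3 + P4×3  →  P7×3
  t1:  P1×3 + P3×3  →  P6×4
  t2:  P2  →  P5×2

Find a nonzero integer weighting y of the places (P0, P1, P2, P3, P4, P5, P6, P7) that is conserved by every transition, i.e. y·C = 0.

Incidence matrix C (rows=places, cols=transitions):
       t0   t1   t2
   P0  -3    0    0
   P1   0   -3    0
   P2   0    0   -1
   P3   0   -3    0
   P4  -3    0    0
   P5   0    0    2
   P6   0    4    0
   P7   3    0    0

Candidate y = [0, 1, 0, -1, 0, 0, 0, 0]; check y·C column-wise:
  col t0: 0·-3 + 1·0 + -1·0 + 0·-3 + 0·3 = 0
  col t1: 1·-3 + -1·-3 + 0·4 = 0
  col t2: 1·0 + 0·-1 + -1·0 + 0·2 = 0

y = (P0:0, P1:1, P2:0, P3:-1, P4:0, P5:0, P6:0, P7:0)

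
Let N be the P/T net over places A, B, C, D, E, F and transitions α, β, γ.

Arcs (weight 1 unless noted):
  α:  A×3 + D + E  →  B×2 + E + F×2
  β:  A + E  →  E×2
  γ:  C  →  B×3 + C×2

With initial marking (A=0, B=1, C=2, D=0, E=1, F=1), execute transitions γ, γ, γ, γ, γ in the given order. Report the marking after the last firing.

step 1: fire γ:  (A=0, B=1, C=2, D=0, E=1, F=1) → (A=0, B=4, C=3, D=0, E=1, F=1)
step 2: fire γ:  (A=0, B=4, C=3, D=0, E=1, F=1) → (A=0, B=7, C=4, D=0, E=1, F=1)
step 3: fire γ:  (A=0, B=7, C=4, D=0, E=1, F=1) → (A=0, B=10, C=5, D=0, E=1, F=1)
step 4: fire γ:  (A=0, B=10, C=5, D=0, E=1, F=1) → (A=0, B=13, C=6, D=0, E=1, F=1)
step 5: fire γ:  (A=0, B=13, C=6, D=0, E=1, F=1) → (A=0, B=16, C=7, D=0, E=1, F=1)

(A=0, B=16, C=7, D=0, E=1, F=1)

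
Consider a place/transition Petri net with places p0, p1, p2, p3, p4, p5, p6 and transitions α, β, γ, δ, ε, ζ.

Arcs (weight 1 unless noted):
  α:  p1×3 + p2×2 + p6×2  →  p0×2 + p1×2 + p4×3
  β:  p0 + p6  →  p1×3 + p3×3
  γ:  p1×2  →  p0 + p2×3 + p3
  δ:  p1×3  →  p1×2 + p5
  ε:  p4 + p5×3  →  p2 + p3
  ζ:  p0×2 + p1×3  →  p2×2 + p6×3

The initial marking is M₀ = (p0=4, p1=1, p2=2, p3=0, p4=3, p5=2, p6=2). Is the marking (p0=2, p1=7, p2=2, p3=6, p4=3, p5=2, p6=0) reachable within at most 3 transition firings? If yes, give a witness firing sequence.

YES — reachable via ⟨β, β⟩ (2 firings)

step 1: fire β:  (p0=4, p1=1, p2=2, p3=0, p4=3, p5=2, p6=2) → (p0=3, p1=4, p2=2, p3=3, p4=3, p5=2, p6=1)
step 2: fire β:  (p0=3, p1=4, p2=2, p3=3, p4=3, p5=2, p6=1) → (p0=2, p1=7, p2=2, p3=6, p4=3, p5=2, p6=0)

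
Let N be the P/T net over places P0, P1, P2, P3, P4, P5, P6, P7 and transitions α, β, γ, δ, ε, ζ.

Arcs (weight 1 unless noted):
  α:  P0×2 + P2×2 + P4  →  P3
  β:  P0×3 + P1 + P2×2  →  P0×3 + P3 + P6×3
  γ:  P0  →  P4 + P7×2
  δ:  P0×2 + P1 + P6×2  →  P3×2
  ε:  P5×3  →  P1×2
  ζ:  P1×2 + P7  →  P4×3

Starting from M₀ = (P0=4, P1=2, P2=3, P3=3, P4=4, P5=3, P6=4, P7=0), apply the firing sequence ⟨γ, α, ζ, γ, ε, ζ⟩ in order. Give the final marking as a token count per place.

step 1: fire γ:  (P0=4, P1=2, P2=3, P3=3, P4=4, P5=3, P6=4, P7=0) → (P0=3, P1=2, P2=3, P3=3, P4=5, P5=3, P6=4, P7=2)
step 2: fire α:  (P0=3, P1=2, P2=3, P3=3, P4=5, P5=3, P6=4, P7=2) → (P0=1, P1=2, P2=1, P3=4, P4=4, P5=3, P6=4, P7=2)
step 3: fire ζ:  (P0=1, P1=2, P2=1, P3=4, P4=4, P5=3, P6=4, P7=2) → (P0=1, P1=0, P2=1, P3=4, P4=7, P5=3, P6=4, P7=1)
step 4: fire γ:  (P0=1, P1=0, P2=1, P3=4, P4=7, P5=3, P6=4, P7=1) → (P0=0, P1=0, P2=1, P3=4, P4=8, P5=3, P6=4, P7=3)
step 5: fire ε:  (P0=0, P1=0, P2=1, P3=4, P4=8, P5=3, P6=4, P7=3) → (P0=0, P1=2, P2=1, P3=4, P4=8, P5=0, P6=4, P7=3)
step 6: fire ζ:  (P0=0, P1=2, P2=1, P3=4, P4=8, P5=0, P6=4, P7=3) → (P0=0, P1=0, P2=1, P3=4, P4=11, P5=0, P6=4, P7=2)

(P0=0, P1=0, P2=1, P3=4, P4=11, P5=0, P6=4, P7=2)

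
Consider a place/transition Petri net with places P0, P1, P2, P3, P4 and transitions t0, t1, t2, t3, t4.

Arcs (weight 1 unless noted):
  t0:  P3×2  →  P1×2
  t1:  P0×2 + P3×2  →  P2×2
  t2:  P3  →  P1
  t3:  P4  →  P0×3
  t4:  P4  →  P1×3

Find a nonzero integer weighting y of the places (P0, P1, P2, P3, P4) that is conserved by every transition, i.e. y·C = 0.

y = (P0:1, P1:1, P2:2, P3:1, P4:3)

Incidence matrix C (rows=places, cols=transitions):
       t0   t1   t2   t3   t4
   P0   0   -2    0    3    0
   P1   2    0    1    0    3
   P2   0    2    0    0    0
   P3  -2   -2   -1    0    0
   P4   0    0    0   -1   -1

Candidate y = [1, 1, 2, 1, 3]; check y·C column-wise:
  col t0: 1·0 + 1·2 + 2·0 + 1·-2 + 3·0 = 0
  col t1: 1·-2 + 1·0 + 2·2 + 1·-2 + 3·0 = 0
  col t2: 1·0 + 1·1 + 2·0 + 1·-1 + 3·0 = 0
  col t3: 1·3 + 1·0 + 2·0 + 1·0 + 3·-1 = 0
  col t4: 1·0 + 1·3 + 2·0 + 1·0 + 3·-1 = 0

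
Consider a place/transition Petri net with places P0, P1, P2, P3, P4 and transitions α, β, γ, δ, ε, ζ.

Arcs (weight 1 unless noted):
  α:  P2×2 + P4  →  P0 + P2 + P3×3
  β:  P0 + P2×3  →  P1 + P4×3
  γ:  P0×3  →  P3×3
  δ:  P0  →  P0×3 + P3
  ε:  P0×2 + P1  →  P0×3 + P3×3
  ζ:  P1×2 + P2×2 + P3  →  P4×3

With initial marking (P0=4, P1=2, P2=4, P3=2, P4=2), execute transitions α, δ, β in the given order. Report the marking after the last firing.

step 1: fire α:  (P0=4, P1=2, P2=4, P3=2, P4=2) → (P0=5, P1=2, P2=3, P3=5, P4=1)
step 2: fire δ:  (P0=5, P1=2, P2=3, P3=5, P4=1) → (P0=7, P1=2, P2=3, P3=6, P4=1)
step 3: fire β:  (P0=7, P1=2, P2=3, P3=6, P4=1) → (P0=6, P1=3, P2=0, P3=6, P4=4)

(P0=6, P1=3, P2=0, P3=6, P4=4)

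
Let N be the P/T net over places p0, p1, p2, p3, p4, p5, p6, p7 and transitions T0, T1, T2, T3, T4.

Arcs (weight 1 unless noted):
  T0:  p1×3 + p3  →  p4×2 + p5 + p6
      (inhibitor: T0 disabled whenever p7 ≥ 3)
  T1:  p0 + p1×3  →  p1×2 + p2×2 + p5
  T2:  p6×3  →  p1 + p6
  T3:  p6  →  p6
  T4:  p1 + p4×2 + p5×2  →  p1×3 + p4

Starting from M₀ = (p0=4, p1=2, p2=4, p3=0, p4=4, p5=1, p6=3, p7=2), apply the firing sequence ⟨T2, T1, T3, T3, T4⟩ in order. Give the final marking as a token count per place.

step 1: fire T2:  (p0=4, p1=2, p2=4, p3=0, p4=4, p5=1, p6=3, p7=2) → (p0=4, p1=3, p2=4, p3=0, p4=4, p5=1, p6=1, p7=2)
step 2: fire T1:  (p0=4, p1=3, p2=4, p3=0, p4=4, p5=1, p6=1, p7=2) → (p0=3, p1=2, p2=6, p3=0, p4=4, p5=2, p6=1, p7=2)
step 3: fire T3:  (p0=3, p1=2, p2=6, p3=0, p4=4, p5=2, p6=1, p7=2) → (p0=3, p1=2, p2=6, p3=0, p4=4, p5=2, p6=1, p7=2)
step 4: fire T3:  (p0=3, p1=2, p2=6, p3=0, p4=4, p5=2, p6=1, p7=2) → (p0=3, p1=2, p2=6, p3=0, p4=4, p5=2, p6=1, p7=2)
step 5: fire T4:  (p0=3, p1=2, p2=6, p3=0, p4=4, p5=2, p6=1, p7=2) → (p0=3, p1=4, p2=6, p3=0, p4=3, p5=0, p6=1, p7=2)

(p0=3, p1=4, p2=6, p3=0, p4=3, p5=0, p6=1, p7=2)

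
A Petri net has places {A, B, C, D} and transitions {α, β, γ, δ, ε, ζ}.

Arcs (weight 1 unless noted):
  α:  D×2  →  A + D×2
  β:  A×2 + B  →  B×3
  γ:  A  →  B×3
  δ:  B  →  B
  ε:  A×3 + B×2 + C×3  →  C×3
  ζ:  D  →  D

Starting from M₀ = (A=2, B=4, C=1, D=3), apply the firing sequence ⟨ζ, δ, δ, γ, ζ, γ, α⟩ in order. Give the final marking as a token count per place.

(A=1, B=10, C=1, D=3)

step 1: fire ζ:  (A=2, B=4, C=1, D=3) → (A=2, B=4, C=1, D=3)
step 2: fire δ:  (A=2, B=4, C=1, D=3) → (A=2, B=4, C=1, D=3)
step 3: fire δ:  (A=2, B=4, C=1, D=3) → (A=2, B=4, C=1, D=3)
step 4: fire γ:  (A=2, B=4, C=1, D=3) → (A=1, B=7, C=1, D=3)
step 5: fire ζ:  (A=1, B=7, C=1, D=3) → (A=1, B=7, C=1, D=3)
step 6: fire γ:  (A=1, B=7, C=1, D=3) → (A=0, B=10, C=1, D=3)
step 7: fire α:  (A=0, B=10, C=1, D=3) → (A=1, B=10, C=1, D=3)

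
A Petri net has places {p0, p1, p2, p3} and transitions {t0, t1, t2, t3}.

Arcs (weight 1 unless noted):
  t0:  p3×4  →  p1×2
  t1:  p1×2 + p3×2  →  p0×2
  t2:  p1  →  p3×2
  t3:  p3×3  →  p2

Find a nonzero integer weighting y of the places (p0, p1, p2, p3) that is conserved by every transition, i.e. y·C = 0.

y = (p0:3, p1:2, p2:3, p3:1)

Incidence matrix C (rows=places, cols=transitions):
       t0   t1   t2   t3
   p0   0    2    0    0
   p1   2   -2   -1    0
   p2   0    0    0    1
   p3  -4   -2    2   -3

Candidate y = [3, 2, 3, 1]; check y·C column-wise:
  col t0: 3·0 + 2·2 + 3·0 + 1·-4 = 0
  col t1: 3·2 + 2·-2 + 3·0 + 1·-2 = 0
  col t2: 3·0 + 2·-1 + 3·0 + 1·2 = 0
  col t3: 3·0 + 2·0 + 3·1 + 1·-3 = 0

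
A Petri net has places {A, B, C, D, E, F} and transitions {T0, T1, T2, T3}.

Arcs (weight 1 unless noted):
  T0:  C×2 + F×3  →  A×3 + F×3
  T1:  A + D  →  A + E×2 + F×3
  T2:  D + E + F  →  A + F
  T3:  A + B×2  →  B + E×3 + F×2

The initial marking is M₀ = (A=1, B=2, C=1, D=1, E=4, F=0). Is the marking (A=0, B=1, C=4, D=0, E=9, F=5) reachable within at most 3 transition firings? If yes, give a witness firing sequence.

depth 0: 1 marking
depth 1: 3 markings reached so far
depth 2: 5 markings reached so far
depth 3: 5 markings reached so far
(frontier empty at depth 3; search complete)
target is not among the 5 markings reachable within 3 steps

NO — not reachable within 3 firings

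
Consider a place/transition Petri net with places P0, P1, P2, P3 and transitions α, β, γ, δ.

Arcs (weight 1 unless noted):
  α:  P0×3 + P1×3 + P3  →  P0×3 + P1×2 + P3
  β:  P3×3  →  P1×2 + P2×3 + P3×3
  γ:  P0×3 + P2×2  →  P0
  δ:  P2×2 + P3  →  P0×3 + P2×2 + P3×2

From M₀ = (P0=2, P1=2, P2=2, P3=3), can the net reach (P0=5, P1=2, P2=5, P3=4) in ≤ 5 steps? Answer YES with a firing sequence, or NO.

step 1: fire β:  (P0=2, P1=2, P2=2, P3=3) → (P0=2, P1=4, P2=5, P3=3)
step 2: fire δ:  (P0=2, P1=4, P2=5, P3=3) → (P0=5, P1=4, P2=5, P3=4)
step 3: fire α:  (P0=5, P1=4, P2=5, P3=4) → (P0=5, P1=3, P2=5, P3=4)
step 4: fire α:  (P0=5, P1=3, P2=5, P3=4) → (P0=5, P1=2, P2=5, P3=4)

YES — reachable via ⟨β, δ, α, α⟩ (4 firings)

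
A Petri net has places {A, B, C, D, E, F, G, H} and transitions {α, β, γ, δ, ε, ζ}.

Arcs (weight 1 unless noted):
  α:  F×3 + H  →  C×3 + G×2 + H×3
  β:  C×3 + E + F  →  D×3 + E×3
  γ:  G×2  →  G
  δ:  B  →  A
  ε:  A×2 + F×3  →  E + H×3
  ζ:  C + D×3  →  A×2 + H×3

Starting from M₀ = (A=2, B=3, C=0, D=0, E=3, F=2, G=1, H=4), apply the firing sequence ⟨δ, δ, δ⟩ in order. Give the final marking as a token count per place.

(A=5, B=0, C=0, D=0, E=3, F=2, G=1, H=4)

step 1: fire δ:  (A=2, B=3, C=0, D=0, E=3, F=2, G=1, H=4) → (A=3, B=2, C=0, D=0, E=3, F=2, G=1, H=4)
step 2: fire δ:  (A=3, B=2, C=0, D=0, E=3, F=2, G=1, H=4) → (A=4, B=1, C=0, D=0, E=3, F=2, G=1, H=4)
step 3: fire δ:  (A=4, B=1, C=0, D=0, E=3, F=2, G=1, H=4) → (A=5, B=0, C=0, D=0, E=3, F=2, G=1, H=4)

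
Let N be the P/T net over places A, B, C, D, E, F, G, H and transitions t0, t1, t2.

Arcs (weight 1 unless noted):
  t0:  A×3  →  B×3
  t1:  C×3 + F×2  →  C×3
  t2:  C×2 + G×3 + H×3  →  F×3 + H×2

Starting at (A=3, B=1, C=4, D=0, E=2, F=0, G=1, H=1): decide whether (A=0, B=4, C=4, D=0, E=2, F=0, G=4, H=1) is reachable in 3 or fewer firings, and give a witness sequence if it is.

depth 0: 1 marking
depth 1: 2 markings reached so far
depth 2: 2 markings reached so far
(frontier empty at depth 2; search complete)
target is not among the 2 markings reachable within 3 steps

NO — not reachable within 3 firings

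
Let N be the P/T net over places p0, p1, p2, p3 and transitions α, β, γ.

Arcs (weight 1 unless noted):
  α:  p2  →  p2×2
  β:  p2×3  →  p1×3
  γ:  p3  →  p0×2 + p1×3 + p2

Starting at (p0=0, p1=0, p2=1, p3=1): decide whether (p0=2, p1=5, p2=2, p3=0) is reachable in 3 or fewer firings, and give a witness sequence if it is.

depth 0: 1 marking
depth 1: 3 markings reached so far
depth 2: 5 markings reached so far
depth 3: 9 markings reached so far
target is not among the 9 markings reachable within 3 steps

NO — not reachable within 3 firings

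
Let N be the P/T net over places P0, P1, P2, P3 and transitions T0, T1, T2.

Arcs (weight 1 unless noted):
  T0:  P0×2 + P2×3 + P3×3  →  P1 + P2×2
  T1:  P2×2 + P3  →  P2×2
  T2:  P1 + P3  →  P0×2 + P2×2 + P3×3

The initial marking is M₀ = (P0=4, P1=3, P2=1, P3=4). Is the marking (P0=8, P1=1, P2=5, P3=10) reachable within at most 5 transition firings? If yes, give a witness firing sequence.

NO — not reachable within 5 firings

depth 0: 1 marking
depth 1: 2 markings reached so far
depth 2: 5 markings reached so far
depth 3: 10 markings reached so far
depth 4: 17 markings reached so far
depth 5: 26 markings reached so far
target is not among the 26 markings reachable within 5 steps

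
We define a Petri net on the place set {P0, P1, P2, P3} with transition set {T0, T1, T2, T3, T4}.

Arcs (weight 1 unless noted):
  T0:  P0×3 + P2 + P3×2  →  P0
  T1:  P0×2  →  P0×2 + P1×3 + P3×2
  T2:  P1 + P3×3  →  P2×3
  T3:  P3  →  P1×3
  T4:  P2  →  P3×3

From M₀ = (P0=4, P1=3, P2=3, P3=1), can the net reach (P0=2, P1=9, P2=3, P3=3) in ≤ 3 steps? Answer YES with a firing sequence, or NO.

depth 0: 1 marking
depth 1: 4 markings reached so far
depth 2: 13 markings reached so far
depth 3: 31 markings reached so far
target is not among the 31 markings reachable within 3 steps

NO — not reachable within 3 firings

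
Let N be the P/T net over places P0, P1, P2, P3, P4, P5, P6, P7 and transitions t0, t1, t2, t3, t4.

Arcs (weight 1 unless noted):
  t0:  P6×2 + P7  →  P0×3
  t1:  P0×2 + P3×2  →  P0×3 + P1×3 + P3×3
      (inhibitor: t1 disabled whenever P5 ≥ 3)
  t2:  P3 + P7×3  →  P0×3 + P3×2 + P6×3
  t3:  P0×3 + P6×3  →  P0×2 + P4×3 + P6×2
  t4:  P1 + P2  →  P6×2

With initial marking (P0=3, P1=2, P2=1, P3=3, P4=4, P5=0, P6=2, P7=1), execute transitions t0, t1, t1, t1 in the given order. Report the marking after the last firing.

step 1: fire t0:  (P0=3, P1=2, P2=1, P3=3, P4=4, P5=0, P6=2, P7=1) → (P0=6, P1=2, P2=1, P3=3, P4=4, P5=0, P6=0, P7=0)
step 2: fire t1:  (P0=6, P1=2, P2=1, P3=3, P4=4, P5=0, P6=0, P7=0) → (P0=7, P1=5, P2=1, P3=4, P4=4, P5=0, P6=0, P7=0)
step 3: fire t1:  (P0=7, P1=5, P2=1, P3=4, P4=4, P5=0, P6=0, P7=0) → (P0=8, P1=8, P2=1, P3=5, P4=4, P5=0, P6=0, P7=0)
step 4: fire t1:  (P0=8, P1=8, P2=1, P3=5, P4=4, P5=0, P6=0, P7=0) → (P0=9, P1=11, P2=1, P3=6, P4=4, P5=0, P6=0, P7=0)

(P0=9, P1=11, P2=1, P3=6, P4=4, P5=0, P6=0, P7=0)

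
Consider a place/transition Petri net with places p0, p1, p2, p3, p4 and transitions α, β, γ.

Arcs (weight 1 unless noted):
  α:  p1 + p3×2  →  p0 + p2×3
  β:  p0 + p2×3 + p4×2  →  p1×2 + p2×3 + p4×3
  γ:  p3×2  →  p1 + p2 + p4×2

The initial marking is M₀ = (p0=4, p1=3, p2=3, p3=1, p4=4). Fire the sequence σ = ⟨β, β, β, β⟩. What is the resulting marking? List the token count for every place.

(p0=0, p1=11, p2=3, p3=1, p4=8)

step 1: fire β:  (p0=4, p1=3, p2=3, p3=1, p4=4) → (p0=3, p1=5, p2=3, p3=1, p4=5)
step 2: fire β:  (p0=3, p1=5, p2=3, p3=1, p4=5) → (p0=2, p1=7, p2=3, p3=1, p4=6)
step 3: fire β:  (p0=2, p1=7, p2=3, p3=1, p4=6) → (p0=1, p1=9, p2=3, p3=1, p4=7)
step 4: fire β:  (p0=1, p1=9, p2=3, p3=1, p4=7) → (p0=0, p1=11, p2=3, p3=1, p4=8)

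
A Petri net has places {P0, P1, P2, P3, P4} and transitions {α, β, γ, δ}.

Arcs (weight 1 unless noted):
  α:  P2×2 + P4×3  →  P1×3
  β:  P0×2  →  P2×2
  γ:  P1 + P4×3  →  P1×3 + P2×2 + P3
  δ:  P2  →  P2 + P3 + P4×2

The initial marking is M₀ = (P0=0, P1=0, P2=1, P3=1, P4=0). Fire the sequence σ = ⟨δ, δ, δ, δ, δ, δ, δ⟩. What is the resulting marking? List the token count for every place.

(P0=0, P1=0, P2=1, P3=8, P4=14)

step 1: fire δ:  (P0=0, P1=0, P2=1, P3=1, P4=0) → (P0=0, P1=0, P2=1, P3=2, P4=2)
step 2: fire δ:  (P0=0, P1=0, P2=1, P3=2, P4=2) → (P0=0, P1=0, P2=1, P3=3, P4=4)
step 3: fire δ:  (P0=0, P1=0, P2=1, P3=3, P4=4) → (P0=0, P1=0, P2=1, P3=4, P4=6)
step 4: fire δ:  (P0=0, P1=0, P2=1, P3=4, P4=6) → (P0=0, P1=0, P2=1, P3=5, P4=8)
step 5: fire δ:  (P0=0, P1=0, P2=1, P3=5, P4=8) → (P0=0, P1=0, P2=1, P3=6, P4=10)
step 6: fire δ:  (P0=0, P1=0, P2=1, P3=6, P4=10) → (P0=0, P1=0, P2=1, P3=7, P4=12)
step 7: fire δ:  (P0=0, P1=0, P2=1, P3=7, P4=12) → (P0=0, P1=0, P2=1, P3=8, P4=14)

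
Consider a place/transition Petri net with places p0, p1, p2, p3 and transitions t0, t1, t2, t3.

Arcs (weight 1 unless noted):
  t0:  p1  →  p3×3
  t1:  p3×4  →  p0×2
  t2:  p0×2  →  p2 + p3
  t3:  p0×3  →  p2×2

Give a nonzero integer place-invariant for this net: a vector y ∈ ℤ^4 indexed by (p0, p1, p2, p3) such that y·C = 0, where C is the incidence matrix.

y = (p0:2, p1:3, p2:3, p3:1)

Incidence matrix C (rows=places, cols=transitions):
       t0   t1   t2   t3
   p0   0    2   -2   -3
   p1  -1    0    0    0
   p2   0    0    1    2
   p3   3   -4    1    0

Candidate y = [2, 3, 3, 1]; check y·C column-wise:
  col t0: 2·0 + 3·-1 + 3·0 + 1·3 = 0
  col t1: 2·2 + 3·0 + 3·0 + 1·-4 = 0
  col t2: 2·-2 + 3·0 + 3·1 + 1·1 = 0
  col t3: 2·-3 + 3·0 + 3·2 + 1·0 = 0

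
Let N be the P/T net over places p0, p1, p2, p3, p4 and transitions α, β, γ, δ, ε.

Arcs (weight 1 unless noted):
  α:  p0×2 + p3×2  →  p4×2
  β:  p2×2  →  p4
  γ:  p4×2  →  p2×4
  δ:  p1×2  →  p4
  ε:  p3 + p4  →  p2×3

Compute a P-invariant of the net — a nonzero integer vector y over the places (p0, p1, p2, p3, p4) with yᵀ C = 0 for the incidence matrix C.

Incidence matrix C (rows=places, cols=transitions):
        α    β    γ    δ    ε
   p0  -2    0    0    0    0
   p1   0    0    0   -2    0
   p2   0   -2    4    0    3
   p3  -2    0    0    0   -1
   p4   2    1   -2    1   -1

Candidate y = [1, 1, 1, 1, 2]; check y·C column-wise:
  col α: 1·-2 + 1·0 + 1·0 + 1·-2 + 2·2 = 0
  col β: 1·0 + 1·0 + 1·-2 + 1·0 + 2·1 = 0
  col γ: 1·0 + 1·0 + 1·4 + 1·0 + 2·-2 = 0
  col δ: 1·0 + 1·-2 + 1·0 + 1·0 + 2·1 = 0
  col ε: 1·0 + 1·0 + 1·3 + 1·-1 + 2·-1 = 0

y = (p0:1, p1:1, p2:1, p3:1, p4:2)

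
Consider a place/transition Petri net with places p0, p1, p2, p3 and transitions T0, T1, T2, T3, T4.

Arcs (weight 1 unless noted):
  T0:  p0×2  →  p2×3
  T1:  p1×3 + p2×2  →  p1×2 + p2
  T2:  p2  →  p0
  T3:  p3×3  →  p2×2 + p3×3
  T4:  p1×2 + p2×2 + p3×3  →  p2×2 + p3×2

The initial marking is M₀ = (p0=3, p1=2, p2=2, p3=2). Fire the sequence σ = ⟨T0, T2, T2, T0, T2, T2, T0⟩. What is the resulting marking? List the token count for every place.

(p0=1, p1=2, p2=7, p3=2)

step 1: fire T0:  (p0=3, p1=2, p2=2, p3=2) → (p0=1, p1=2, p2=5, p3=2)
step 2: fire T2:  (p0=1, p1=2, p2=5, p3=2) → (p0=2, p1=2, p2=4, p3=2)
step 3: fire T2:  (p0=2, p1=2, p2=4, p3=2) → (p0=3, p1=2, p2=3, p3=2)
step 4: fire T0:  (p0=3, p1=2, p2=3, p3=2) → (p0=1, p1=2, p2=6, p3=2)
step 5: fire T2:  (p0=1, p1=2, p2=6, p3=2) → (p0=2, p1=2, p2=5, p3=2)
step 6: fire T2:  (p0=2, p1=2, p2=5, p3=2) → (p0=3, p1=2, p2=4, p3=2)
step 7: fire T0:  (p0=3, p1=2, p2=4, p3=2) → (p0=1, p1=2, p2=7, p3=2)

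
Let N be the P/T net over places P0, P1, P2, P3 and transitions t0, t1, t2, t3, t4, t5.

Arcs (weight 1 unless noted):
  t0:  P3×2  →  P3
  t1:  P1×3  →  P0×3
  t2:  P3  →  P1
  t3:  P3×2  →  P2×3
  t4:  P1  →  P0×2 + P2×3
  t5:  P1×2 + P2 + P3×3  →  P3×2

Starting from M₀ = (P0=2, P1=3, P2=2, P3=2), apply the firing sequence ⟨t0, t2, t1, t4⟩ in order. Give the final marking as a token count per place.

step 1: fire t0:  (P0=2, P1=3, P2=2, P3=2) → (P0=2, P1=3, P2=2, P3=1)
step 2: fire t2:  (P0=2, P1=3, P2=2, P3=1) → (P0=2, P1=4, P2=2, P3=0)
step 3: fire t1:  (P0=2, P1=4, P2=2, P3=0) → (P0=5, P1=1, P2=2, P3=0)
step 4: fire t4:  (P0=5, P1=1, P2=2, P3=0) → (P0=7, P1=0, P2=5, P3=0)

(P0=7, P1=0, P2=5, P3=0)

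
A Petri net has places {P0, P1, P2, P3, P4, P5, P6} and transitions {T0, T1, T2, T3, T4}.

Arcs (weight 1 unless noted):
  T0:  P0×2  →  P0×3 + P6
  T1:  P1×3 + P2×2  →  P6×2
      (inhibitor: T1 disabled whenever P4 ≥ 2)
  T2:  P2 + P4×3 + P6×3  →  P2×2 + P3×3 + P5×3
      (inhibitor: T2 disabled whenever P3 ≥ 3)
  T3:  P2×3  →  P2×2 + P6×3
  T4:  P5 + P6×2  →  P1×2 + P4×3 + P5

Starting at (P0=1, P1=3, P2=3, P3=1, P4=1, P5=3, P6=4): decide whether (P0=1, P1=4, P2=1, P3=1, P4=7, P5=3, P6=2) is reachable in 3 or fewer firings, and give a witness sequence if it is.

step 1: fire T1:  (P0=1, P1=3, P2=3, P3=1, P4=1, P5=3, P6=4) → (P0=1, P1=0, P2=1, P3=1, P4=1, P5=3, P6=6)
step 2: fire T4:  (P0=1, P1=0, P2=1, P3=1, P4=1, P5=3, P6=6) → (P0=1, P1=2, P2=1, P3=1, P4=4, P5=3, P6=4)
step 3: fire T4:  (P0=1, P1=2, P2=1, P3=1, P4=4, P5=3, P6=4) → (P0=1, P1=4, P2=1, P3=1, P4=7, P5=3, P6=2)

YES — reachable via ⟨T1, T4, T4⟩ (3 firings)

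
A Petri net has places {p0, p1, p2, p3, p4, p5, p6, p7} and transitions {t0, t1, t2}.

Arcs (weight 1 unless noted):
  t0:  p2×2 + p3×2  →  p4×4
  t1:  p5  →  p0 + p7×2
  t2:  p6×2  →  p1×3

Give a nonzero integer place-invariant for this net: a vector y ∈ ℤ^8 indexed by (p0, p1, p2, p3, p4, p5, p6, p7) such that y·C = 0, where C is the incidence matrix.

Incidence matrix C (rows=places, cols=transitions):
       t0   t1   t2
   p0   0    1    0
   p1   0    0    3
   p2  -2    0    0
   p3  -2    0    0
   p4   4    0    0
   p5   0   -1    0
   p6   0    0   -2
   p7   0    2    0

Candidate y = [0, 0, 1, -1, 0, 0, 0, 0]; check y·C column-wise:
  col t0: 1·-2 + -1·-2 + 0·4 = 0
  col t1: 0·1 + 1·0 + -1·0 + 0·-1 + 0·2 = 0
  col t2: 0·3 + 1·0 + -1·0 + 0·-2 = 0

y = (p0:0, p1:0, p2:1, p3:-1, p4:0, p5:0, p6:0, p7:0)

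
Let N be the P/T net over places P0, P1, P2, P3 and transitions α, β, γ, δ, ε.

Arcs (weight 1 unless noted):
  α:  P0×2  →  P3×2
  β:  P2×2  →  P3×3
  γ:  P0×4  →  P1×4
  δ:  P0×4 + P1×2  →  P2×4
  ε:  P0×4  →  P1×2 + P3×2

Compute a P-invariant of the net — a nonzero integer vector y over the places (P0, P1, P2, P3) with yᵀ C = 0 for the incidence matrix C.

y = (P0:2, P1:2, P2:3, P3:2)

Incidence matrix C (rows=places, cols=transitions):
        α    β    γ    δ    ε
   P0  -2    0   -4   -4   -4
   P1   0    0    4   -2    2
   P2   0   -2    0    4    0
   P3   2    3    0    0    2

Candidate y = [2, 2, 3, 2]; check y·C column-wise:
  col α: 2·-2 + 2·0 + 3·0 + 2·2 = 0
  col β: 2·0 + 2·0 + 3·-2 + 2·3 = 0
  col γ: 2·-4 + 2·4 + 3·0 + 2·0 = 0
  col δ: 2·-4 + 2·-2 + 3·4 + 2·0 = 0
  col ε: 2·-4 + 2·2 + 3·0 + 2·2 = 0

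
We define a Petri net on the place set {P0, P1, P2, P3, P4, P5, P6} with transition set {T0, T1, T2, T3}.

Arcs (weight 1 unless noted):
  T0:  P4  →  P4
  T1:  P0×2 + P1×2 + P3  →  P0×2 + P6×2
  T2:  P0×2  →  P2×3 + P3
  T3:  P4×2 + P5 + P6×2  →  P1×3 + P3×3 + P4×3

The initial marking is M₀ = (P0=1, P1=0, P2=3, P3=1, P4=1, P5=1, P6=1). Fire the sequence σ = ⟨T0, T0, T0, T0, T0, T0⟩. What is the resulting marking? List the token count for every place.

step 1: fire T0:  (P0=1, P1=0, P2=3, P3=1, P4=1, P5=1, P6=1) → (P0=1, P1=0, P2=3, P3=1, P4=1, P5=1, P6=1)
step 2: fire T0:  (P0=1, P1=0, P2=3, P3=1, P4=1, P5=1, P6=1) → (P0=1, P1=0, P2=3, P3=1, P4=1, P5=1, P6=1)
step 3: fire T0:  (P0=1, P1=0, P2=3, P3=1, P4=1, P5=1, P6=1) → (P0=1, P1=0, P2=3, P3=1, P4=1, P5=1, P6=1)
step 4: fire T0:  (P0=1, P1=0, P2=3, P3=1, P4=1, P5=1, P6=1) → (P0=1, P1=0, P2=3, P3=1, P4=1, P5=1, P6=1)
step 5: fire T0:  (P0=1, P1=0, P2=3, P3=1, P4=1, P5=1, P6=1) → (P0=1, P1=0, P2=3, P3=1, P4=1, P5=1, P6=1)
step 6: fire T0:  (P0=1, P1=0, P2=3, P3=1, P4=1, P5=1, P6=1) → (P0=1, P1=0, P2=3, P3=1, P4=1, P5=1, P6=1)

(P0=1, P1=0, P2=3, P3=1, P4=1, P5=1, P6=1)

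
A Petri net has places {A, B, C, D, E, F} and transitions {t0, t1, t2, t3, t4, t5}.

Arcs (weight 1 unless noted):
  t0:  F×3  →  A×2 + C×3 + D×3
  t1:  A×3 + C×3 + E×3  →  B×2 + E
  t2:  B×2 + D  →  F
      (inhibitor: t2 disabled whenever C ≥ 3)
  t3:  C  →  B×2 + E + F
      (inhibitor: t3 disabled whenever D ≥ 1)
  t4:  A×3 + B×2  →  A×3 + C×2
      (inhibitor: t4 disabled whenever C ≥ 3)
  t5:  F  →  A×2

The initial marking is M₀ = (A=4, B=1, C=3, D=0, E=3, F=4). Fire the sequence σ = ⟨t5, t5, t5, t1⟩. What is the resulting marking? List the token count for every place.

(A=7, B=3, C=0, D=0, E=1, F=1)

step 1: fire t5:  (A=4, B=1, C=3, D=0, E=3, F=4) → (A=6, B=1, C=3, D=0, E=3, F=3)
step 2: fire t5:  (A=6, B=1, C=3, D=0, E=3, F=3) → (A=8, B=1, C=3, D=0, E=3, F=2)
step 3: fire t5:  (A=8, B=1, C=3, D=0, E=3, F=2) → (A=10, B=1, C=3, D=0, E=3, F=1)
step 4: fire t1:  (A=10, B=1, C=3, D=0, E=3, F=1) → (A=7, B=3, C=0, D=0, E=1, F=1)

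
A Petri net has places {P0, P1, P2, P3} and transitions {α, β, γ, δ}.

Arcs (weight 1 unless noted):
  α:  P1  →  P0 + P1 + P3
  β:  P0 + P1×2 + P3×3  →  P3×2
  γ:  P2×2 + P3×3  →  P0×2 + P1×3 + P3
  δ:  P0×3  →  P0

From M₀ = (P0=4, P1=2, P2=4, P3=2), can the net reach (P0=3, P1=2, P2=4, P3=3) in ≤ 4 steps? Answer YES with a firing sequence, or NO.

step 1: fire α:  (P0=4, P1=2, P2=4, P3=2) → (P0=5, P1=2, P2=4, P3=3)
step 2: fire δ:  (P0=5, P1=2, P2=4, P3=3) → (P0=3, P1=2, P2=4, P3=3)

YES — reachable via ⟨α, δ⟩ (2 firings)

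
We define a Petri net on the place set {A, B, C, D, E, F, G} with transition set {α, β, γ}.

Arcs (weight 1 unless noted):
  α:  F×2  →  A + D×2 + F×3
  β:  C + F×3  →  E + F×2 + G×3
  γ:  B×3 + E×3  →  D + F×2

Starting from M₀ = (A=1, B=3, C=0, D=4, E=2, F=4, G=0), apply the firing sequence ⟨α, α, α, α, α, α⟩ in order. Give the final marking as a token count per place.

(A=7, B=3, C=0, D=16, E=2, F=10, G=0)

step 1: fire α:  (A=1, B=3, C=0, D=4, E=2, F=4, G=0) → (A=2, B=3, C=0, D=6, E=2, F=5, G=0)
step 2: fire α:  (A=2, B=3, C=0, D=6, E=2, F=5, G=0) → (A=3, B=3, C=0, D=8, E=2, F=6, G=0)
step 3: fire α:  (A=3, B=3, C=0, D=8, E=2, F=6, G=0) → (A=4, B=3, C=0, D=10, E=2, F=7, G=0)
step 4: fire α:  (A=4, B=3, C=0, D=10, E=2, F=7, G=0) → (A=5, B=3, C=0, D=12, E=2, F=8, G=0)
step 5: fire α:  (A=5, B=3, C=0, D=12, E=2, F=8, G=0) → (A=6, B=3, C=0, D=14, E=2, F=9, G=0)
step 6: fire α:  (A=6, B=3, C=0, D=14, E=2, F=9, G=0) → (A=7, B=3, C=0, D=16, E=2, F=10, G=0)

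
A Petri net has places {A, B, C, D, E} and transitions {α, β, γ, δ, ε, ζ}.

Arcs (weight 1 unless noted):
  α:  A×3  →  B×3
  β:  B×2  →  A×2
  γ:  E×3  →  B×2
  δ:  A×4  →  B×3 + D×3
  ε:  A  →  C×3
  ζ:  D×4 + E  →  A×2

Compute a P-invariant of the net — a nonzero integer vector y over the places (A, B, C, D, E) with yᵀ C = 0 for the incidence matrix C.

y = (A:3, B:3, C:1, D:1, E:2)

Incidence matrix C (rows=places, cols=transitions):
        α    β    γ    δ    ε    ζ
    A  -3    2    0   -4   -1    2
    B   3   -2    2    3    0    0
    C   0    0    0    0    3    0
    D   0    0    0    3    0   -4
    E   0    0   -3    0    0   -1

Candidate y = [3, 3, 1, 1, 2]; check y·C column-wise:
  col α: 3·-3 + 3·3 + 1·0 + 1·0 + 2·0 = 0
  col β: 3·2 + 3·-2 + 1·0 + 1·0 + 2·0 = 0
  col γ: 3·0 + 3·2 + 1·0 + 1·0 + 2·-3 = 0
  col δ: 3·-4 + 3·3 + 1·0 + 1·3 + 2·0 = 0
  col ε: 3·-1 + 3·0 + 1·3 + 1·0 + 2·0 = 0
  col ζ: 3·2 + 3·0 + 1·0 + 1·-4 + 2·-1 = 0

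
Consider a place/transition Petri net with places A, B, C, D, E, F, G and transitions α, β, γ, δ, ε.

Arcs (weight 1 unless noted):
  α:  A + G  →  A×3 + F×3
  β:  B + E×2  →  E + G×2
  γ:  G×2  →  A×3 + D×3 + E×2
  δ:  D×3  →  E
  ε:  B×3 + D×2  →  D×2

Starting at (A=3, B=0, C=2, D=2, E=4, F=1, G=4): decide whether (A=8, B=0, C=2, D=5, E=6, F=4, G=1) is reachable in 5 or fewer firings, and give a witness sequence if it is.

YES — reachable via ⟨α, γ⟩ (2 firings)

step 1: fire α:  (A=3, B=0, C=2, D=2, E=4, F=1, G=4) → (A=5, B=0, C=2, D=2, E=4, F=4, G=3)
step 2: fire γ:  (A=5, B=0, C=2, D=2, E=4, F=4, G=3) → (A=8, B=0, C=2, D=5, E=6, F=4, G=1)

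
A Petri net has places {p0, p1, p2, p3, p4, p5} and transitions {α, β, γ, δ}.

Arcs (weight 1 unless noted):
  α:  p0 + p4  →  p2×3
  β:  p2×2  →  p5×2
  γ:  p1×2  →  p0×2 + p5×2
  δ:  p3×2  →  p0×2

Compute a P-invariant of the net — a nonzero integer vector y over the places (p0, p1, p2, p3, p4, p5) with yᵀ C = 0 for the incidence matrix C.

Incidence matrix C (rows=places, cols=transitions):
        α    β    γ    δ
   p0  -1    0    2    2
   p1   0    0   -2    0
   p2   3   -2    0    0
   p3   0    0    0   -2
   p4  -1    0    0    0
   p5   0    2    2    0

Candidate y = [1, 1, 0, 1, -1, 0]; check y·C column-wise:
  col α: 1·-1 + 1·0 + 0·3 + 1·0 + -1·-1 = 0
  col β: 1·0 + 1·0 + 0·-2 + 1·0 + -1·0 + 0·2 = 0
  col γ: 1·2 + 1·-2 + 1·0 + -1·0 + 0·2 = 0
  col δ: 1·2 + 1·0 + 1·-2 + -1·0 = 0

y = (p0:1, p1:1, p2:0, p3:1, p4:-1, p5:0)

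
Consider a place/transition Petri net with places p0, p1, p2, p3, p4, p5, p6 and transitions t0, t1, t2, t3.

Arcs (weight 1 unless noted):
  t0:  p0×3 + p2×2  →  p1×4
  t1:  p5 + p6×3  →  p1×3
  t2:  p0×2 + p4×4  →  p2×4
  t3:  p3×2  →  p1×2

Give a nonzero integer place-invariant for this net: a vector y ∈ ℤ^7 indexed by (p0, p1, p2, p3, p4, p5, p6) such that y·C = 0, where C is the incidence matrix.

y = (p0:2, p1:0, p2:-3, p3:0, p4:-4, p5:0, p6:0)

Incidence matrix C (rows=places, cols=transitions):
       t0   t1   t2   t3
   p0  -3    0   -2    0
   p1   4    3    0    2
   p2  -2    0    4    0
   p3   0    0    0   -2
   p4   0    0   -4    0
   p5   0   -1    0    0
   p6   0   -3    0    0

Candidate y = [2, 0, -3, 0, -4, 0, 0]; check y·C column-wise:
  col t0: 2·-3 + 0·4 + -3·-2 + -4·0 = 0
  col t1: 2·0 + 0·3 + -3·0 + -4·0 + 0·-1 + 0·-3 = 0
  col t2: 2·-2 + -3·4 + -4·-4 = 0
  col t3: 2·0 + 0·2 + -3·0 + 0·-2 + -4·0 = 0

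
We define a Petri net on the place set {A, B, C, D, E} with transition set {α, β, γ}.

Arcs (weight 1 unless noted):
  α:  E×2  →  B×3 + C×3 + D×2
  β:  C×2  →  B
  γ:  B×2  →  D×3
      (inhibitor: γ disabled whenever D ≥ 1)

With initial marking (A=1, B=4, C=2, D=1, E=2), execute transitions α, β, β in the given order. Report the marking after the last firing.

(A=1, B=9, C=1, D=3, E=0)

step 1: fire α:  (A=1, B=4, C=2, D=1, E=2) → (A=1, B=7, C=5, D=3, E=0)
step 2: fire β:  (A=1, B=7, C=5, D=3, E=0) → (A=1, B=8, C=3, D=3, E=0)
step 3: fire β:  (A=1, B=8, C=3, D=3, E=0) → (A=1, B=9, C=1, D=3, E=0)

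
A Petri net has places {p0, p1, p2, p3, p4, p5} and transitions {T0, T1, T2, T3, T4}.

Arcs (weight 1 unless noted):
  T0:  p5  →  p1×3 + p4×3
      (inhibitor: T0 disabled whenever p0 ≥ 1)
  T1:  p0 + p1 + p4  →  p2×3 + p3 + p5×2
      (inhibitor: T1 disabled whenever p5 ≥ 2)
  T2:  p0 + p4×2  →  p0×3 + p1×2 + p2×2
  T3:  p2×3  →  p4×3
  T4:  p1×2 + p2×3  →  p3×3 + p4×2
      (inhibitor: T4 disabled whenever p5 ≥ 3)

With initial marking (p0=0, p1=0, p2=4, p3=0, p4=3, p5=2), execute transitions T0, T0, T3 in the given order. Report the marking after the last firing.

step 1: fire T0:  (p0=0, p1=0, p2=4, p3=0, p4=3, p5=2) → (p0=0, p1=3, p2=4, p3=0, p4=6, p5=1)
step 2: fire T0:  (p0=0, p1=3, p2=4, p3=0, p4=6, p5=1) → (p0=0, p1=6, p2=4, p3=0, p4=9, p5=0)
step 3: fire T3:  (p0=0, p1=6, p2=4, p3=0, p4=9, p5=0) → (p0=0, p1=6, p2=1, p3=0, p4=12, p5=0)

(p0=0, p1=6, p2=1, p3=0, p4=12, p5=0)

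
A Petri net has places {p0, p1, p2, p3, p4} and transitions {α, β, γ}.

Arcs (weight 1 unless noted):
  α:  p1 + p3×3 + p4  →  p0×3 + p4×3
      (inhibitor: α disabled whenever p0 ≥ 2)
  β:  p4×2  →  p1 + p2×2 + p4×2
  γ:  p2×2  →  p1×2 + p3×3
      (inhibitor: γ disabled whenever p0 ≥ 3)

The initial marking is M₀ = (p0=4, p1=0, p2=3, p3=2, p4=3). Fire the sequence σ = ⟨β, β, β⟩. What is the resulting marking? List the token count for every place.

step 1: fire β:  (p0=4, p1=0, p2=3, p3=2, p4=3) → (p0=4, p1=1, p2=5, p3=2, p4=3)
step 2: fire β:  (p0=4, p1=1, p2=5, p3=2, p4=3) → (p0=4, p1=2, p2=7, p3=2, p4=3)
step 3: fire β:  (p0=4, p1=2, p2=7, p3=2, p4=3) → (p0=4, p1=3, p2=9, p3=2, p4=3)

(p0=4, p1=3, p2=9, p3=2, p4=3)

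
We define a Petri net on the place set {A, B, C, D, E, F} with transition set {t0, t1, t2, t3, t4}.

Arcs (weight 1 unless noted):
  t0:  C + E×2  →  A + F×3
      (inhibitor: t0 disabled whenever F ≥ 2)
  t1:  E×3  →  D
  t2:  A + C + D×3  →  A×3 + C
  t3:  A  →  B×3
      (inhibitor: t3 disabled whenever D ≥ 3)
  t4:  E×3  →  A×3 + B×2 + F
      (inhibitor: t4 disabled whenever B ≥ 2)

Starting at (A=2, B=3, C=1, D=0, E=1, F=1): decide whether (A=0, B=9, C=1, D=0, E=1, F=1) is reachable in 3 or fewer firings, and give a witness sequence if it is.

step 1: fire t3:  (A=2, B=3, C=1, D=0, E=1, F=1) → (A=1, B=6, C=1, D=0, E=1, F=1)
step 2: fire t3:  (A=1, B=6, C=1, D=0, E=1, F=1) → (A=0, B=9, C=1, D=0, E=1, F=1)

YES — reachable via ⟨t3, t3⟩ (2 firings)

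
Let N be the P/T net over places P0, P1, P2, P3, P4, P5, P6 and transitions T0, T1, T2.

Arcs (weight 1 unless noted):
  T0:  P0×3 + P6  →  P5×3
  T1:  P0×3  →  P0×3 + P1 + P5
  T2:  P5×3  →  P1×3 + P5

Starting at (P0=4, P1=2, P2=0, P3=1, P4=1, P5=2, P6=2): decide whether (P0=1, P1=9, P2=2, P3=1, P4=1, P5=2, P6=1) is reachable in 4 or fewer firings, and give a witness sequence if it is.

depth 0: 1 marking
depth 1: 3 markings reached so far
depth 2: 7 markings reached so far
depth 3: 12 markings reached so far
depth 4: 17 markings reached so far
target is not among the 17 markings reachable within 4 steps

NO — not reachable within 4 firings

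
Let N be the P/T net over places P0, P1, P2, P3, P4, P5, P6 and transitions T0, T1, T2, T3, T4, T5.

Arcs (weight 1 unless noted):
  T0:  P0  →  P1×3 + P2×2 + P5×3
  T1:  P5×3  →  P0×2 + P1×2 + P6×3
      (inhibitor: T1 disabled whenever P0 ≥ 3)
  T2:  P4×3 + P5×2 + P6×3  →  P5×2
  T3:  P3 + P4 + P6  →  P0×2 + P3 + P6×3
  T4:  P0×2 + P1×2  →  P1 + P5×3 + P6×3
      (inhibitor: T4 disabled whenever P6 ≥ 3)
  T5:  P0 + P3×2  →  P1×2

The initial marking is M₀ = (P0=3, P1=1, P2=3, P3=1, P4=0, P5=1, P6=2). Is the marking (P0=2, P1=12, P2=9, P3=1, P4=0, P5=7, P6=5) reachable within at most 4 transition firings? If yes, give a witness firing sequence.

YES — reachable via ⟨T0, T0, T0, T1⟩ (4 firings)

step 1: fire T0:  (P0=3, P1=1, P2=3, P3=1, P4=0, P5=1, P6=2) → (P0=2, P1=4, P2=5, P3=1, P4=0, P5=4, P6=2)
step 2: fire T0:  (P0=2, P1=4, P2=5, P3=1, P4=0, P5=4, P6=2) → (P0=1, P1=7, P2=7, P3=1, P4=0, P5=7, P6=2)
step 3: fire T0:  (P0=1, P1=7, P2=7, P3=1, P4=0, P5=7, P6=2) → (P0=0, P1=10, P2=9, P3=1, P4=0, P5=10, P6=2)
step 4: fire T1:  (P0=0, P1=10, P2=9, P3=1, P4=0, P5=10, P6=2) → (P0=2, P1=12, P2=9, P3=1, P4=0, P5=7, P6=5)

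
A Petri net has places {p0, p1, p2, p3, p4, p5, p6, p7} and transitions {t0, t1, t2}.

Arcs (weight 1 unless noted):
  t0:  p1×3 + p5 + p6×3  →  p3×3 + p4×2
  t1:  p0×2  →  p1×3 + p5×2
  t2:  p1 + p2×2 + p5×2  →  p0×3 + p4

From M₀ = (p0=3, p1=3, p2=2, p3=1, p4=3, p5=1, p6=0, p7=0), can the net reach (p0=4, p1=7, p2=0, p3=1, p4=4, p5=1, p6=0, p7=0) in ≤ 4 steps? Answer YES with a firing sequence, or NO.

depth 0: 1 marking
depth 1: 2 markings reached so far
depth 2: 3 markings reached so far
depth 3: 4 markings reached so far
depth 4: 5 markings reached so far
target is not among the 5 markings reachable within 4 steps

NO — not reachable within 4 firings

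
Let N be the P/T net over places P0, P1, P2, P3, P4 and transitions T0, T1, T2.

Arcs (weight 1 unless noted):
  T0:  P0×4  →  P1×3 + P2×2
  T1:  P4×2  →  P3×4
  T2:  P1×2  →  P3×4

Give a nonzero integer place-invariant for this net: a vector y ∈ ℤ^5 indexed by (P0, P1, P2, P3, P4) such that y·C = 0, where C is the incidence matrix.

y = (P0:1, P1:0, P2:2, P3:0, P4:0)

Incidence matrix C (rows=places, cols=transitions):
       T0   T1   T2
   P0  -4    0    0
   P1   3    0   -2
   P2   2    0    0
   P3   0    4    4
   P4   0   -2    0

Candidate y = [1, 0, 2, 0, 0]; check y·C column-wise:
  col T0: 1·-4 + 0·3 + 2·2 = 0
  col T1: 1·0 + 2·0 + 0·4 + 0·-2 = 0
  col T2: 1·0 + 0·-2 + 2·0 + 0·4 = 0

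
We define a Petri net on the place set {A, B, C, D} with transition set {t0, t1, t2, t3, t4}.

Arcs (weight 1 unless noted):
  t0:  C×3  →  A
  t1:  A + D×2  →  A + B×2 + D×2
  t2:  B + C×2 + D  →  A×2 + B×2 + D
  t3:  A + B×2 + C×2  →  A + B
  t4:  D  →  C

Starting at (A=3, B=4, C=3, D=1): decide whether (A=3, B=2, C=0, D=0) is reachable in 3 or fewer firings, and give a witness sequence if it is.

step 1: fire t3:  (A=3, B=4, C=3, D=1) → (A=3, B=3, C=1, D=1)
step 2: fire t4:  (A=3, B=3, C=1, D=1) → (A=3, B=3, C=2, D=0)
step 3: fire t3:  (A=3, B=3, C=2, D=0) → (A=3, B=2, C=0, D=0)

YES — reachable via ⟨t3, t4, t3⟩ (3 firings)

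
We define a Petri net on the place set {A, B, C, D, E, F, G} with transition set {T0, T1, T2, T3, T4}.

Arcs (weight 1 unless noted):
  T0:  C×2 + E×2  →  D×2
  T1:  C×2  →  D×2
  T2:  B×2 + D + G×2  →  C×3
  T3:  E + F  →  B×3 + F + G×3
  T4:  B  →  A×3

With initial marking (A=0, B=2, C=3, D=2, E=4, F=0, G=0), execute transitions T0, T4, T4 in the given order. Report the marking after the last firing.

(A=6, B=0, C=1, D=4, E=2, F=0, G=0)

step 1: fire T0:  (A=0, B=2, C=3, D=2, E=4, F=0, G=0) → (A=0, B=2, C=1, D=4, E=2, F=0, G=0)
step 2: fire T4:  (A=0, B=2, C=1, D=4, E=2, F=0, G=0) → (A=3, B=1, C=1, D=4, E=2, F=0, G=0)
step 3: fire T4:  (A=3, B=1, C=1, D=4, E=2, F=0, G=0) → (A=6, B=0, C=1, D=4, E=2, F=0, G=0)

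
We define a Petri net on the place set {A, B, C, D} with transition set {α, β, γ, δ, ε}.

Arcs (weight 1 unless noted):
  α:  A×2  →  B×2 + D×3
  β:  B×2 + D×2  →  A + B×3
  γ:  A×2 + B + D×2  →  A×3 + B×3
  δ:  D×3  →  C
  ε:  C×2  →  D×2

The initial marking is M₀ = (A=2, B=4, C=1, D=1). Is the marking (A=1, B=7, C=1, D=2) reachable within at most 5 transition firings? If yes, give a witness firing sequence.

step 1: fire α:  (A=2, B=4, C=1, D=1) → (A=0, B=6, C=1, D=4)
step 2: fire β:  (A=0, B=6, C=1, D=4) → (A=1, B=7, C=1, D=2)

YES — reachable via ⟨α, β⟩ (2 firings)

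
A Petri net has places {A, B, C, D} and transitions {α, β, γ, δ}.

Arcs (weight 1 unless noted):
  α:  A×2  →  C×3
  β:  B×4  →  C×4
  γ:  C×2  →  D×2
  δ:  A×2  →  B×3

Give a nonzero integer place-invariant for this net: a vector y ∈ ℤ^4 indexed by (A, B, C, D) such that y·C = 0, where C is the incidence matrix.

y = (A:3, B:2, C:2, D:2)

Incidence matrix C (rows=places, cols=transitions):
        α    β    γ    δ
    A  -2    0    0   -2
    B   0   -4    0    3
    C   3    4   -2    0
    D   0    0    2    0

Candidate y = [3, 2, 2, 2]; check y·C column-wise:
  col α: 3·-2 + 2·0 + 2·3 + 2·0 = 0
  col β: 3·0 + 2·-4 + 2·4 + 2·0 = 0
  col γ: 3·0 + 2·0 + 2·-2 + 2·2 = 0
  col δ: 3·-2 + 2·3 + 2·0 + 2·0 = 0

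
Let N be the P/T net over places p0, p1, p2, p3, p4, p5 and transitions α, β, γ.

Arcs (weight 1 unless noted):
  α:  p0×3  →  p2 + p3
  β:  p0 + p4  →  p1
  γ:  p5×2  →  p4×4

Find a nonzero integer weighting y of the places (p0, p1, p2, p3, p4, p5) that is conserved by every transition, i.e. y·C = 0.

y = (p0:1, p1:1, p2:3, p3:0, p4:0, p5:0)

Incidence matrix C (rows=places, cols=transitions):
        α    β    γ
   p0  -3   -1    0
   p1   0    1    0
   p2   1    0    0
   p3   1    0    0
   p4   0   -1    4
   p5   0    0   -2

Candidate y = [1, 1, 3, 0, 0, 0]; check y·C column-wise:
  col α: 1·-3 + 1·0 + 3·1 + 0·1 = 0
  col β: 1·-1 + 1·1 + 3·0 + 0·-1 = 0
  col γ: 1·0 + 1·0 + 3·0 + 0·4 + 0·-2 = 0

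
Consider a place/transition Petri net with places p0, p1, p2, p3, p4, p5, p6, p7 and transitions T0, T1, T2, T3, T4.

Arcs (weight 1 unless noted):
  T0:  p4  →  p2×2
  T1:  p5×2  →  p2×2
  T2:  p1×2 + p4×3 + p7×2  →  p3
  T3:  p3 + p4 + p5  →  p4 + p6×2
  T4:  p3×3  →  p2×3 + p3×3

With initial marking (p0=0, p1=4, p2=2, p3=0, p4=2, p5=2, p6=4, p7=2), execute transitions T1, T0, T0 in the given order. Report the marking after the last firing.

(p0=0, p1=4, p2=8, p3=0, p4=0, p5=0, p6=4, p7=2)

step 1: fire T1:  (p0=0, p1=4, p2=2, p3=0, p4=2, p5=2, p6=4, p7=2) → (p0=0, p1=4, p2=4, p3=0, p4=2, p5=0, p6=4, p7=2)
step 2: fire T0:  (p0=0, p1=4, p2=4, p3=0, p4=2, p5=0, p6=4, p7=2) → (p0=0, p1=4, p2=6, p3=0, p4=1, p5=0, p6=4, p7=2)
step 3: fire T0:  (p0=0, p1=4, p2=6, p3=0, p4=1, p5=0, p6=4, p7=2) → (p0=0, p1=4, p2=8, p3=0, p4=0, p5=0, p6=4, p7=2)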